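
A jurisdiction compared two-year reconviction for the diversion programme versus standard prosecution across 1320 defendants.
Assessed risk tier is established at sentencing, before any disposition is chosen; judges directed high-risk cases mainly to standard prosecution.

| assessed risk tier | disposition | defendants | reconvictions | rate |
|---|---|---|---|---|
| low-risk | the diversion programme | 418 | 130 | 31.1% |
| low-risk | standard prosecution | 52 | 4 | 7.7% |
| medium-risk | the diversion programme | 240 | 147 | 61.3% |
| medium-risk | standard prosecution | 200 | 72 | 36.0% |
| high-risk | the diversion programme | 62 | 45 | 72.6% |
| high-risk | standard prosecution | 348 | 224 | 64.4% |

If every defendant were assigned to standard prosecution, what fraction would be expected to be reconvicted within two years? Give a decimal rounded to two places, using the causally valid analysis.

0.35

The imbalance in assessed risk tier arose from how defendants were allocated, not from anything the disposition did; and assessed risk tier independently affects the outcome. The pooled gap is confounded — condition on assessed risk tier.
Standardising standard prosecution to the population assessed risk tier mix: 0.356·4/52 + 0.333·72/200 + 0.311·224/348 = 0.347.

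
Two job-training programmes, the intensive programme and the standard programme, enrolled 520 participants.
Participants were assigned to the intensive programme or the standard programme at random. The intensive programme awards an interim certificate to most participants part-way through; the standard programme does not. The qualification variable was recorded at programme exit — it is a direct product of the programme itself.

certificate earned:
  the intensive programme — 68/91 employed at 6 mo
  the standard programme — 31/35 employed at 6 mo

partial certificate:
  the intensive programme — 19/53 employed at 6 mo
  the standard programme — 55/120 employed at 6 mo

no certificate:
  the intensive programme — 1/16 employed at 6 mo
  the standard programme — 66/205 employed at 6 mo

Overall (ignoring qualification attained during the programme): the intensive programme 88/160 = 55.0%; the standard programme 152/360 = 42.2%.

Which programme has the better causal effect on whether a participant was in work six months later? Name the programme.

the intensive programme

the standard programme is higher inside every qualification attained during the programme stratum but the intensive programme is higher in aggregate. Whether to stratify depends on how qualification attained during the programme relates to the programme.
The distribution of qualification attained during the programme is itself part of what the programme does — it is an intermediate outcome. Holding it fixed would remove that part of the effect; the total effect is the pooled difference.
Pooled: the intensive programme 55.0% vs the standard programme 42.2%; the intensive programme is higher overall.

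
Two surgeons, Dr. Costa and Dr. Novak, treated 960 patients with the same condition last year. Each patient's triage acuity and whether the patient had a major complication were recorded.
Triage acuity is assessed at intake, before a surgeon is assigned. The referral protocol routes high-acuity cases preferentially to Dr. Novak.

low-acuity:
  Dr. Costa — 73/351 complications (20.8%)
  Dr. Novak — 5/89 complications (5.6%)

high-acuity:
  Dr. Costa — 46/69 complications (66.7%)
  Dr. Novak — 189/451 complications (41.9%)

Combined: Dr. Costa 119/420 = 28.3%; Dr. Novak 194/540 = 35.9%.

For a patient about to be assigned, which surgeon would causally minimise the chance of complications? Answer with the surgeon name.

Triage acuity satisfies the back-door criterion: it is not a descendant of the surgeon, and it blocks the spurious path from surgeon to outcome. Adjusting for it (i.e., using the within-triage acuity rates) gives the causal effect.
Within each level — low-acuity: 20.8% vs 5.6%; high-acuity: 66.7% vs 41.9% — Dr. Novak is lower every time.

Dr. Novak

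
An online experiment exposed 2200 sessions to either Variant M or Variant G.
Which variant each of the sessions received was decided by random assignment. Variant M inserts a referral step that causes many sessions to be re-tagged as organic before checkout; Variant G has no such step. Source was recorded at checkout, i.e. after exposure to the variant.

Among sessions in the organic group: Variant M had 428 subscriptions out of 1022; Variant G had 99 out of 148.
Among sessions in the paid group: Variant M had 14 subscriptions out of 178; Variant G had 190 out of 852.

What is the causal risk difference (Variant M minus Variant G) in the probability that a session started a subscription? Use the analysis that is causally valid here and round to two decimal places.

The stratified and pooled comparisons disagree (Variant G wins within each traffic source; Variant M wins overall), so the answer turns on the causal role of traffic source.
Traffic source here is a post-treatment variable shaped by the variant; conditioning on it would introduce bias rather than remove it. The overall comparison is the causal one.
The causal difference is the pooled difference: 0.368 − 0.289 = +0.079.

+0.08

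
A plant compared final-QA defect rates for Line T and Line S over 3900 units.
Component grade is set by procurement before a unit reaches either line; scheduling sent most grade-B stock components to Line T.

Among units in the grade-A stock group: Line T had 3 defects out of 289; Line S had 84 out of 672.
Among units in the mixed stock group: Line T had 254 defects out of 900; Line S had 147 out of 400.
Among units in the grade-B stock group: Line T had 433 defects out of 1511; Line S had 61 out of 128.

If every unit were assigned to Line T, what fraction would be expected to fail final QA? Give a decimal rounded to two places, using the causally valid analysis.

Component grade satisfies the back-door criterion: it is not a descendant of the line, and it blocks the spurious path from line to outcome. Adjusting for it (i.e., using the within-component grade rates) gives the causal effect.
Standardising Line T to the population component grade mix: 0.246·3/289 + 0.333·254/900 + 0.420·433/1511 = 0.217.

0.22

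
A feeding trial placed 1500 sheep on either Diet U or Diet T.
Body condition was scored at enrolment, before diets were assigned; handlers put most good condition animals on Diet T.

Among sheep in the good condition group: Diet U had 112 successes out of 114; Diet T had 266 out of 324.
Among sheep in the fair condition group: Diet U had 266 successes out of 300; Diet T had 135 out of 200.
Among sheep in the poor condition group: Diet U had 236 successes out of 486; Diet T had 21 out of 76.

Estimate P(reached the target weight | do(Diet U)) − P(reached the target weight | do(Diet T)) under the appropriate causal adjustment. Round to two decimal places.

Here starting body condition is a common cause — it drives both which diet a case falls under and the outcome. The crude comparison mixes populations; the stratum-specific rates are the causally relevant ones.
Adjusting over the population distribution of starting body condition: 0.292·(0.982−0.821) + 0.333·(0.887−0.675) + 0.375·(0.486−0.276) = +0.196.

+0.20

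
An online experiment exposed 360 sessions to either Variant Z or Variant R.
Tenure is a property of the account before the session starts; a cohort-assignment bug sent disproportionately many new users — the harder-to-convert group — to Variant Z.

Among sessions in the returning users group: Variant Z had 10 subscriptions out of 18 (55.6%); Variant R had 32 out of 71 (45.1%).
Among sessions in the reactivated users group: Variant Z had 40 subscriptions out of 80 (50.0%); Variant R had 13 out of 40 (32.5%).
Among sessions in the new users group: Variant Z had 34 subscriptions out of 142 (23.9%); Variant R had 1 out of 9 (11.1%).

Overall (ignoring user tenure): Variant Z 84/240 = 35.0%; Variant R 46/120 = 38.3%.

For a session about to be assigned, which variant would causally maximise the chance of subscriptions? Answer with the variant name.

Variant Z

The user tenure-specific comparison favours Variant Z throughout, but the pooled figures favour Variant R. The question is whether to condition on user tenure.
User tenure differs across variants for reasons unrelated to any effect of the variant itself, and it separately predicts the outcome — a classic confounder. We must compare within user tenure levels.
Within each level — returning users: 55.6% vs 45.1%; reactivated users: 50.0% vs 32.5%; new users: 23.9% vs 11.1% — Variant Z is higher every time.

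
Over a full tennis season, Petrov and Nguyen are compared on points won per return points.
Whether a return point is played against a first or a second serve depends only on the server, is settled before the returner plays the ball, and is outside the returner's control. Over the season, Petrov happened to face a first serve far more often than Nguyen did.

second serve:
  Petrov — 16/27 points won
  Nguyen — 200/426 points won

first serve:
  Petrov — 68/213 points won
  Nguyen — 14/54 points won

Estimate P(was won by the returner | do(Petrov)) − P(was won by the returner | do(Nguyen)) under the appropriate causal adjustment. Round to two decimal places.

+0.10

The serve type-specific comparison favours Petrov throughout, but the pooled figures favour Nguyen. The question is whether to condition on serve type.
Nothing the player does changes serve type; the imbalance is an allocation artefact. With serve type also predicting the outcome, the pooled figure is confounded, and the within-stratum comparison is the causal one.
Adjusting over the population distribution of serve type: 0.629·(0.593−0.469) + 0.371·(0.319−0.259) = +0.100.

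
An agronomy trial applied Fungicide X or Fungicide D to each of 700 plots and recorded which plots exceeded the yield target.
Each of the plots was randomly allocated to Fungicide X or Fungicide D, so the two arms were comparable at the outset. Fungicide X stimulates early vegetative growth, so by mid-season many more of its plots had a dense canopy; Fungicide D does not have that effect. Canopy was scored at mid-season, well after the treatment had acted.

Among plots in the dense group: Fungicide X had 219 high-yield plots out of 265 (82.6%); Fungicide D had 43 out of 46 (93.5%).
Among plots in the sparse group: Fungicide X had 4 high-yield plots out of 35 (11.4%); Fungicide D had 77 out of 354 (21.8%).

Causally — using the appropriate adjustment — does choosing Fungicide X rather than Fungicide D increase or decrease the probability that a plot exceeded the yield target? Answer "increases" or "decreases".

increases

Mid-season canopy here is a post-treatment variable shaped by the fungicide; conditioning on it would introduce bias rather than remove it. The overall comparison is the causal one.
Pooled: Fungicide X 74.3% vs Fungicide D 30.0%; Fungicide X is higher overall.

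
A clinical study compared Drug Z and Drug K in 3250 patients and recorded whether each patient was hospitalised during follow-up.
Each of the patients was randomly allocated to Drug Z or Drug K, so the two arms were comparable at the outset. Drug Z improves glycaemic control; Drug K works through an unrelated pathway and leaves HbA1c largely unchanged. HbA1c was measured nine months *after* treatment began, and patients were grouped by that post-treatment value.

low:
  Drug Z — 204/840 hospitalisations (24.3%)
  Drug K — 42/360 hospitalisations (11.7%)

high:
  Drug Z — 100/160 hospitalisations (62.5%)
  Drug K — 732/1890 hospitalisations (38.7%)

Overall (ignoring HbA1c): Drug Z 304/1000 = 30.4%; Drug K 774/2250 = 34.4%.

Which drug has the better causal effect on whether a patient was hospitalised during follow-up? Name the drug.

Drug Z

The distribution of HbA1c is itself part of what the drug does — it is an intermediate outcome. Holding it fixed would remove that part of the effect; the total effect is the pooled difference.
Pooled: Drug Z 30.4% vs Drug K 34.4%; Drug Z is lower overall.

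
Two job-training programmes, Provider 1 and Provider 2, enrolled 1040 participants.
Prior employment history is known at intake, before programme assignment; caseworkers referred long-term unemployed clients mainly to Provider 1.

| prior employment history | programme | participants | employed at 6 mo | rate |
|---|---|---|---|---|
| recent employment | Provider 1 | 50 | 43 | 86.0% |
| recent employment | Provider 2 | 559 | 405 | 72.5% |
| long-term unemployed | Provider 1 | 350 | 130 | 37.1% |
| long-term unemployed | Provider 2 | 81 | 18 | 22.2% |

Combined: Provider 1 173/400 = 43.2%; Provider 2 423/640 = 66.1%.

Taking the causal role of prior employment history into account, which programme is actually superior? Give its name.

Provider 1

The stratified and pooled comparisons disagree (Provider 1 wins within each prior employment history; Provider 2 wins overall), so the answer turns on the causal role of prior employment history.
Prior employment history satisfies the back-door criterion: it is not a descendant of the programme, and it blocks the spurious path from programme to outcome. Adjusting for it (i.e., using the within-prior employment history rates) gives the causal effect.
Within each level — recent employment: 86.0% vs 72.5%; long-term unemployed: 37.1% vs 22.2% — Provider 1 is higher every time.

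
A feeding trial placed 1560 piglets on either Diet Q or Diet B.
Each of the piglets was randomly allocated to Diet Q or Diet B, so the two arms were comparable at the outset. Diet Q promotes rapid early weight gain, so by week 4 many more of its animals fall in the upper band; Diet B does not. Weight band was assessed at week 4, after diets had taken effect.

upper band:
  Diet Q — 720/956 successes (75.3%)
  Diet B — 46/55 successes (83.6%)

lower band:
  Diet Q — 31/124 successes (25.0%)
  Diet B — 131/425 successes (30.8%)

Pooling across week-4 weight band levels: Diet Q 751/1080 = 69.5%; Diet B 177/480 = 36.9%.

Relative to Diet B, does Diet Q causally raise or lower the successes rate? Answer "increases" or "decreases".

increases

The stratified and pooled comparisons disagree (Diet B wins within each week-4 weight band; Diet Q wins overall), so the answer turns on the causal role of week-4 weight band.
Week-4 weight band is recorded after the diet and is itself shifted by it — it sits on the causal path from diet to outcome. Conditioning on a mediator would strip out part of the effect we want; the pooled comparison gives the total causal effect.
Pooled: Diet Q 69.5% vs Diet B 36.9%; Diet Q is higher overall.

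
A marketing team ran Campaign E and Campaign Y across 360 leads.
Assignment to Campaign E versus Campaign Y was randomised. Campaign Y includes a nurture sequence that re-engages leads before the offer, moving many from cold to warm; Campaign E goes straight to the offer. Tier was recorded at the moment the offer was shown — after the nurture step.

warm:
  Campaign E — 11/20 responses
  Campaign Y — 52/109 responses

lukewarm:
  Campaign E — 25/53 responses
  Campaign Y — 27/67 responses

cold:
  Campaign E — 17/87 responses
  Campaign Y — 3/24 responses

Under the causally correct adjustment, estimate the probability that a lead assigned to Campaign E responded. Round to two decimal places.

The stratified and pooled comparisons disagree (Campaign E wins within each engagement tier; Campaign Y wins overall), so the answer turns on the causal role of engagement tier.
Because the campaign influences engagement tier, engagement tier is a post-treatment mediator, not a confounder. Stratifying on it would bias the estimate; the causal effect is the crude pooled difference.
So P(outcome | do(Campaign E)) is just the pooled rate for Campaign E: 53/160 = 0.331.

0.33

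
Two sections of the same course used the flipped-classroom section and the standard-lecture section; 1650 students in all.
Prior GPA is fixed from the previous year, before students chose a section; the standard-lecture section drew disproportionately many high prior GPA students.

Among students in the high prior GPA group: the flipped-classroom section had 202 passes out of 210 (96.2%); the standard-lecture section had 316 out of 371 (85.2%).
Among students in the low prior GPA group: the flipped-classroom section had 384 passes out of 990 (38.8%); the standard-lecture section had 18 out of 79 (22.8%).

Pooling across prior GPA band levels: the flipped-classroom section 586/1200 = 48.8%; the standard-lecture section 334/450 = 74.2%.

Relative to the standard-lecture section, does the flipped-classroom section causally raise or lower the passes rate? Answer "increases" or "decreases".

The imbalance in prior GPA band arose from how students were allocated, not from anything the teaching method did; and prior GPA band independently affects the outcome. The pooled gap is confounded — condition on prior GPA band.
Within each level — high prior GPA: 96.2% vs 85.2%; low prior GPA: 38.8% vs 22.8% — the flipped-classroom section is higher every time.

increases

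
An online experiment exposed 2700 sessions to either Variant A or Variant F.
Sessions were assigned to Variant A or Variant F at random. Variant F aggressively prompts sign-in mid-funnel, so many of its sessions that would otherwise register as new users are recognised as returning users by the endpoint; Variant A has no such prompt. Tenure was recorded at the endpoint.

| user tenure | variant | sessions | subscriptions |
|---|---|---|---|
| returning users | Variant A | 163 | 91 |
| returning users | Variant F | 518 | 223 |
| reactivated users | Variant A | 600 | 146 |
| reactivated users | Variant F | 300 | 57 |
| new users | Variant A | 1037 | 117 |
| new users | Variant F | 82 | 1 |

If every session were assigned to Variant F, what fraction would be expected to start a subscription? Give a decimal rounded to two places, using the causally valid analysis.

0.31

The stratified and pooled comparisons disagree (Variant A wins within each user tenure; Variant F wins overall), so the answer turns on the causal role of user tenure.
User tenure here is a post-treatment variable shaped by the variant; conditioning on it would introduce bias rather than remove it. The overall comparison is the causal one.
So P(outcome | do(Variant F)) is just the pooled rate for Variant F: 281/900 = 0.312.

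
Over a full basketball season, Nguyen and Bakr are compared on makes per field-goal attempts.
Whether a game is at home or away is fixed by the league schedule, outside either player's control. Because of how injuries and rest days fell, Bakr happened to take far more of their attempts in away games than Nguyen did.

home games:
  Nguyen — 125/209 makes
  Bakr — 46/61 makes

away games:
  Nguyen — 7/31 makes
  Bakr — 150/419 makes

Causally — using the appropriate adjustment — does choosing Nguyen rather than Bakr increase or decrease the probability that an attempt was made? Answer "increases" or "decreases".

decreases

Game venue differs across players for reasons unrelated to any effect of the player itself, and it separately predicts the outcome — a classic confounder. We must compare within game venue levels.
Within each level — home games: 59.8% vs 75.4%; away games: 22.6% vs 35.8% — Bakr is higher every time.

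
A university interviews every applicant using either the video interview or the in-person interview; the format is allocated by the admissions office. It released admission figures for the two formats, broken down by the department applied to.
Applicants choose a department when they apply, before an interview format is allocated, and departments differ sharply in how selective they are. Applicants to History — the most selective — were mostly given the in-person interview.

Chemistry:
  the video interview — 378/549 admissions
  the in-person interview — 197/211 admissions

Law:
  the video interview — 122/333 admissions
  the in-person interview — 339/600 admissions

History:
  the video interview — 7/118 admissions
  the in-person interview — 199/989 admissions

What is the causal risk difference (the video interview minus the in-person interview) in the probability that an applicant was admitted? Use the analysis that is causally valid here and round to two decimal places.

-0.19

Nothing the interview format does changes department; the imbalance is an allocation artefact. With department also predicting the outcome, the pooled figure is confounded, and the within-stratum comparison is the causal one.
Adjusting over the population distribution of department: 0.271·(0.689−0.934) + 0.333·(0.366−0.565) + 0.395·(0.059−0.201) = -0.189.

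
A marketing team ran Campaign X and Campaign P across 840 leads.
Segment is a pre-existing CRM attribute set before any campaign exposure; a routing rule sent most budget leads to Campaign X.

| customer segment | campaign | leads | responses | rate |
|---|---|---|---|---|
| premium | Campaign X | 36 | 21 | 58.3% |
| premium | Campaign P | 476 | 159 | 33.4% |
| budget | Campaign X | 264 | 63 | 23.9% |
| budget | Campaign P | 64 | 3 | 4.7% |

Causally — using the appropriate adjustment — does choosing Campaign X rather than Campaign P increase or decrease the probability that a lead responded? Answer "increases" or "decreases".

increases

The customer segment-specific comparison favours Campaign X throughout, but the pooled figures favour Campaign P. The question is whether to condition on customer segment.
Here customer segment is a common cause — it drives both which campaign a case falls under and the outcome. The crude comparison mixes populations; the stratum-specific rates are the causally relevant ones.
Within each level — premium: 58.3% vs 33.4%; budget: 23.9% vs 4.7% — Campaign X is higher every time.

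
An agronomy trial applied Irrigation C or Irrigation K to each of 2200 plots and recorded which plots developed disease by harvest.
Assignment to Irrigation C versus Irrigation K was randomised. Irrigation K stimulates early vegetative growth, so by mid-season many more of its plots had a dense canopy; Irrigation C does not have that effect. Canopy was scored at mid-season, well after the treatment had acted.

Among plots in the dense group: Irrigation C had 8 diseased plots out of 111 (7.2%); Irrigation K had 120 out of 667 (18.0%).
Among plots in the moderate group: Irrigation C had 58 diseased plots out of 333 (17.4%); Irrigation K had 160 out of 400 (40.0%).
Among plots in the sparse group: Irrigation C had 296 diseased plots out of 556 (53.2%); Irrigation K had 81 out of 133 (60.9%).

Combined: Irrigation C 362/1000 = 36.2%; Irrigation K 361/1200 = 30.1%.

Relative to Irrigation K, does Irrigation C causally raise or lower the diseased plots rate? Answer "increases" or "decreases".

increases

Within every mid-season canopy level Irrigation C has the lower rate, yet pooled Irrigation K does — Simpson's reversal.
Mid-season canopy is downstream of the irrigation. One should not condition on a consequence of treatment, so the overall rates are the right comparison.
Pooled: Irrigation C 36.2% vs Irrigation K 30.1%; Irrigation K is lower overall.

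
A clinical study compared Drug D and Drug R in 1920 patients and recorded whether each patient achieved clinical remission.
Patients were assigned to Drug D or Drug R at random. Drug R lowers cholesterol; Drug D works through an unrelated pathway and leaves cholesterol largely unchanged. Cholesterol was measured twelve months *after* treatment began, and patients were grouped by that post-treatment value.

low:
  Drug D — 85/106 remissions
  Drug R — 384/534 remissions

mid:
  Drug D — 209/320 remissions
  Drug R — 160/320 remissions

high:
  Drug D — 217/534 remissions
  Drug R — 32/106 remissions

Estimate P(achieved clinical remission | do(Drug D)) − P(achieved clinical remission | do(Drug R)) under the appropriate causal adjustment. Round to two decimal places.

Cholesterol is recorded after the drug and is itself shifted by it — it sits on the causal path from drug to outcome. Conditioning on a mediator would strip out part of the effect we want; the pooled comparison gives the total causal effect.
The causal difference is the pooled difference: 0.532 − 0.600 = -0.068.

-0.07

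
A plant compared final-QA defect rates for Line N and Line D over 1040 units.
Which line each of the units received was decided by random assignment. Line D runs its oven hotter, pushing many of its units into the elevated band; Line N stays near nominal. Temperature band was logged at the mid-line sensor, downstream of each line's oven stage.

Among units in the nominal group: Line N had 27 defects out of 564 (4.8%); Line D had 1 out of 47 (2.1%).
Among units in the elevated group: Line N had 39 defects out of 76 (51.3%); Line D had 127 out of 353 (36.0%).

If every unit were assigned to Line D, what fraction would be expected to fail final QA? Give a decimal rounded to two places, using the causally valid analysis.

0.32

The stratified and pooled comparisons disagree (Line D wins within each in-process temperature band; Line N wins overall), so the answer turns on the causal role of in-process temperature band.
Stratifying would compare lines among units the lines themselves sorted into in-process temperature band groups — a form of selection on an intermediate. The unconditioned pooled rates give the total causal effect.
So P(outcome | do(Line D)) is just the pooled rate for Line D: 128/400 = 0.320.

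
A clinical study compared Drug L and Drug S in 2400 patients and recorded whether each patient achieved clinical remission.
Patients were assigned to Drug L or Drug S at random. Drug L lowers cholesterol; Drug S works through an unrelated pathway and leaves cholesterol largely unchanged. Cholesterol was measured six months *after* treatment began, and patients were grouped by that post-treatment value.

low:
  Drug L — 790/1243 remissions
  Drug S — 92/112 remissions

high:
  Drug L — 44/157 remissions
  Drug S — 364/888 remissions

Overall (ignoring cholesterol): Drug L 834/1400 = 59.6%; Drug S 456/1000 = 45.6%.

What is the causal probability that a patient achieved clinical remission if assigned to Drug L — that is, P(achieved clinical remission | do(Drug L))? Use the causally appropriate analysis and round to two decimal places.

0.60

The cholesterol-specific comparison favours Drug S throughout, but the pooled figures favour Drug L. The question is whether to condition on cholesterol.
Cholesterol lies on the pathway drug → cholesterol → outcome, so adjusting for it blocks the indirect effect. For the total causal effect of drug, use the unadjusted pooled rates.
So P(outcome | do(Drug L)) is just the pooled rate for Drug L: 834/1400 = 0.596.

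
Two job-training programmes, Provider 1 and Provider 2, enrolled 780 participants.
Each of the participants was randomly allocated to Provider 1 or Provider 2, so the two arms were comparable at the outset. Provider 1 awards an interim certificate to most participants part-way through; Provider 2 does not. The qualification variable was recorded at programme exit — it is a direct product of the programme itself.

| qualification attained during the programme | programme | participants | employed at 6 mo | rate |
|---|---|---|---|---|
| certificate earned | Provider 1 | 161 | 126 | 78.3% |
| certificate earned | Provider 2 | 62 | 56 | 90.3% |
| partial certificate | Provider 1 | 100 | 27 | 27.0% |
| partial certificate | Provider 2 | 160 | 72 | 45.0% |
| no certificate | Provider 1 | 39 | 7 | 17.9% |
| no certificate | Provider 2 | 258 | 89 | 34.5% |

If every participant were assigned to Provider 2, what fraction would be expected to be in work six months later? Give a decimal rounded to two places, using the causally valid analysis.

0.45

Stratifying would compare programmes among participants the programmes themselves sorted into qualification attained during the programme groups — a form of selection on an intermediate. The unconditioned pooled rates give the total causal effect.
So P(outcome | do(Provider 2)) is just the pooled rate for Provider 2: 217/480 = 0.452.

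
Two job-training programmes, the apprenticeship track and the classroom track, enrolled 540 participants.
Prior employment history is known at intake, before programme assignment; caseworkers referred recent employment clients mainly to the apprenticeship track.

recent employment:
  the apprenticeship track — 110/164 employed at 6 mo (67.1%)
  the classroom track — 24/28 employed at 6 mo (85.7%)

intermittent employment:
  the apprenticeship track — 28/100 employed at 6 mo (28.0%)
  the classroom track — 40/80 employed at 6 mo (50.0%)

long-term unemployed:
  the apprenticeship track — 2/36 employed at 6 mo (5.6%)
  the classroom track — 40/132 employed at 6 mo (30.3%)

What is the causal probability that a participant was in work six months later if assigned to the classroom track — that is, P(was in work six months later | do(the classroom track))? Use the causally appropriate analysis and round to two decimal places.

Prior employment history is set before the programme has any effect — it is not caused by the programme — and it independently drives the outcome. That makes it a confounder, so the causal comparison is within prior employment history levels.
Standardising the classroom track to the population prior employment history mix: 0.356·24/28 + 0.333·40/80 + 0.311·40/132 = 0.566.

0.57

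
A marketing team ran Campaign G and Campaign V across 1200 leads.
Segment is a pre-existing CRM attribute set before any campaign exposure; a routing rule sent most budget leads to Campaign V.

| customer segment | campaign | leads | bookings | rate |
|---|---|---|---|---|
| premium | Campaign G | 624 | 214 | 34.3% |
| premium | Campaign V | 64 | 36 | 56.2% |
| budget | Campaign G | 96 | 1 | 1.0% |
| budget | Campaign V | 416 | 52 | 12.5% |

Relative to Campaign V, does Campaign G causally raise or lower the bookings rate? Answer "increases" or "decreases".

decreases

Campaign V is higher inside every customer segment stratum but Campaign G is higher in aggregate. Whether to stratify depends on how customer segment relates to the campaign.
Nothing the campaign does changes customer segment; the imbalance is an allocation artefact. With customer segment also predicting the outcome, the pooled figure is confounded, and the within-stratum comparison is the causal one.
Within each level — premium: 34.3% vs 56.2%; budget: 1.0% vs 12.5% — Campaign V is higher every time.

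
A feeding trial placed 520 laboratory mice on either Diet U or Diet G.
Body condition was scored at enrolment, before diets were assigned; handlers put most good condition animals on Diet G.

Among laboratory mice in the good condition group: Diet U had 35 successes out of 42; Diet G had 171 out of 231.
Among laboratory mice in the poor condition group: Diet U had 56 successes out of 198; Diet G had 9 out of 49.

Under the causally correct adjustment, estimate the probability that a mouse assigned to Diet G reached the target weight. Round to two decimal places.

0.48

Nothing the diet does changes starting body condition; the imbalance is an allocation artefact. With starting body condition also predicting the outcome, the pooled figure is confounded, and the within-stratum comparison is the causal one.
Standardising Diet G to the population starting body condition mix: 0.525·171/231 + 0.475·9/49 = 0.476.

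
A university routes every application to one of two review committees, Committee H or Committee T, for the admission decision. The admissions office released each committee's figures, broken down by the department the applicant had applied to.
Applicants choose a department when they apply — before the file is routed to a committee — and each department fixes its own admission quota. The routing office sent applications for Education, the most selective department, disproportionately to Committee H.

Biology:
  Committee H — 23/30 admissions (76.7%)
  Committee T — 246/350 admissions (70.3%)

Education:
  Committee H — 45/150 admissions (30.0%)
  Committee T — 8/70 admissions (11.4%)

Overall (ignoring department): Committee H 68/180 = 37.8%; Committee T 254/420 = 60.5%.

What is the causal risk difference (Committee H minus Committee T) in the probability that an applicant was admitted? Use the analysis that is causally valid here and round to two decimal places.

Here department is a common cause — it drives both which review committee a case falls under and the outcome. The crude comparison mixes populations; the stratum-specific rates are the causally relevant ones.
Adjusting over the population distribution of department: 0.633·(0.767−0.703) + 0.367·(0.300−0.114) = +0.109.

+0.11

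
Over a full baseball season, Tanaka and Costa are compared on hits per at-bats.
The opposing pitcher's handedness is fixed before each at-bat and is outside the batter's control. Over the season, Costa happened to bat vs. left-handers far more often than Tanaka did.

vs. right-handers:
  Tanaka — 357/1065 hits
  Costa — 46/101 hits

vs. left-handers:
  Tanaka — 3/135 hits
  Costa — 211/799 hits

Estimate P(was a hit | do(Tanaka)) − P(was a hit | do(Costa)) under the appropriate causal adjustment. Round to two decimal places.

The stratified and pooled comparisons disagree (Costa wins within each pitcher handedness; Tanaka wins overall), so the answer turns on the causal role of pitcher handedness.
Nothing the player does changes pitcher handedness; the imbalance is an allocation artefact. With pitcher handedness also predicting the outcome, the pooled figure is confounded, and the within-stratum comparison is the causal one.
Adjusting over the population distribution of pitcher handedness: 0.555·(0.335−0.455) + 0.445·(0.022−0.264) = -0.174.

-0.17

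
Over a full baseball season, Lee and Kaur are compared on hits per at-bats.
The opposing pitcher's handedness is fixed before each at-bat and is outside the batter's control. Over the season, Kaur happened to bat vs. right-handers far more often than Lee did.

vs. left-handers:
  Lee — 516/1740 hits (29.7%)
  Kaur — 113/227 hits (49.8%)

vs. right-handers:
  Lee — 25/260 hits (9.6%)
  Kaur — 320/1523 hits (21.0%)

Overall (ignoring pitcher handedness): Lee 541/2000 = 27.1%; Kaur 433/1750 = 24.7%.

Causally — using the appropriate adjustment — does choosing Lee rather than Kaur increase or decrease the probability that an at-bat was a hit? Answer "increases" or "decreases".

decreases

Kaur is higher inside every pitcher handedness stratum but Lee is higher in aggregate. Whether to stratify depends on how pitcher handedness relates to the player.
The imbalance in pitcher handedness arose from how at-bats were allocated, not from anything the player did; and pitcher handedness independently affects the outcome. The pooled gap is confounded — condition on pitcher handedness.
Within each level — vs. left-handers: 29.7% vs 49.8%; vs. right-handers: 9.6% vs 21.0% — Kaur is higher every time.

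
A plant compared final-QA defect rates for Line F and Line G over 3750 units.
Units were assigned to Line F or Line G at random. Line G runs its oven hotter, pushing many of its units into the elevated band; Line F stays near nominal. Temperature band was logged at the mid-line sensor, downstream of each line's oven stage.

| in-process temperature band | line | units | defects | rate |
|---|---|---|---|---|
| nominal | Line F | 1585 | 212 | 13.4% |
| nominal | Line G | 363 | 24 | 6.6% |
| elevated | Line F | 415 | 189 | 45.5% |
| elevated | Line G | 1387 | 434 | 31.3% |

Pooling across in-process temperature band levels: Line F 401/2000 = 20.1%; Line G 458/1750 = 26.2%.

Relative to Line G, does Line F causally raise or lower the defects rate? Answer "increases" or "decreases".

Stratifying would compare lines among units the lines themselves sorted into in-process temperature band groups — a form of selection on an intermediate. The unconditioned pooled rates give the total causal effect.
Pooled: Line F 20.1% vs Line G 26.2%; Line F is lower overall.

decreases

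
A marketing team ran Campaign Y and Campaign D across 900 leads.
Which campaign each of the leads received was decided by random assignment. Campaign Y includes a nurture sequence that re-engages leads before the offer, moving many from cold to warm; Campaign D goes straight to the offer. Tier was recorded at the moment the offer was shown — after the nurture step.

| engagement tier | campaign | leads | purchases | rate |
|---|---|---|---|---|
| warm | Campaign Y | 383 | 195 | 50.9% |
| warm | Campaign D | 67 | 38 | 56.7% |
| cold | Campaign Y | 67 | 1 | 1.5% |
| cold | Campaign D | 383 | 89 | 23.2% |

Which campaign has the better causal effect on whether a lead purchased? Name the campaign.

Stratifying would compare campaigns among leads the campaigns themselves sorted into engagement tier groups — a form of selection on an intermediate. The unconditioned pooled rates give the total causal effect.
Pooled: Campaign Y 43.6% vs Campaign D 28.2%; Campaign Y is higher overall.

Campaign Y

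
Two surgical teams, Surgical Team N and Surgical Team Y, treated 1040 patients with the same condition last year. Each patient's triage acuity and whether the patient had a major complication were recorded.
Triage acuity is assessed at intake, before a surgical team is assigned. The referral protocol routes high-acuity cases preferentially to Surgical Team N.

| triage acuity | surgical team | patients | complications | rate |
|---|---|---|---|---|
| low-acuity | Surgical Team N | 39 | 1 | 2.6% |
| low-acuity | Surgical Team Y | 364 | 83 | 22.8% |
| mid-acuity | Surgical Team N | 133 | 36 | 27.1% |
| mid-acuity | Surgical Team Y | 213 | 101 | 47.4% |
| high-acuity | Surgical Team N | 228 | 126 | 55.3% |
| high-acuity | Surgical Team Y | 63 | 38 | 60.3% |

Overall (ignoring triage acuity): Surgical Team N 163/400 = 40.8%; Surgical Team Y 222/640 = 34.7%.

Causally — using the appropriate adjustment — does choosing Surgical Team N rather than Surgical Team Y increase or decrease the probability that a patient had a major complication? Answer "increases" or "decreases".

Triage acuity is set before the surgical team has any effect — it is not caused by the surgical team — and it independently drives the outcome. That makes it a confounder, so the causal comparison is within triage acuity levels.
Within each level — low-acuity: 2.6% vs 22.8%; mid-acuity: 27.1% vs 47.4%; high-acuity: 55.3% vs 60.3% — Surgical Team N is lower every time.

decreases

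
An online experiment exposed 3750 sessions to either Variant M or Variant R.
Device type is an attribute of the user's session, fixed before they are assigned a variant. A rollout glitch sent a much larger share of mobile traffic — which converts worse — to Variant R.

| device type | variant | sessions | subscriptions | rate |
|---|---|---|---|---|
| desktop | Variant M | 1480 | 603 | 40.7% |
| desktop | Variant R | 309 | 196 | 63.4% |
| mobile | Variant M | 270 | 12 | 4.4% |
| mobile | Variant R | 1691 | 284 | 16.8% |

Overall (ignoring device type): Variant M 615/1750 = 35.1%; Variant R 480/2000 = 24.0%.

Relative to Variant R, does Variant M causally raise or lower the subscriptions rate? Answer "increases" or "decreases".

Device type is set before the variant has any effect — it is not caused by the variant — and it independently drives the outcome. That makes it a confounder, so the causal comparison is within device type levels.
Within each level — desktop: 40.7% vs 63.4%; mobile: 4.4% vs 16.8% — Variant R is higher every time.

decreases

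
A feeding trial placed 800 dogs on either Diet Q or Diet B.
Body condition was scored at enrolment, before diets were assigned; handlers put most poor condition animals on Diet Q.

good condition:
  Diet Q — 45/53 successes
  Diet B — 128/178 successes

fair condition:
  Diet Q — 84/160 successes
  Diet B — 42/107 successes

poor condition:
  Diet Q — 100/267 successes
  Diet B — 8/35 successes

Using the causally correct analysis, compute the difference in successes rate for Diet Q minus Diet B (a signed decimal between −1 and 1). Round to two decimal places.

+0.14

The imbalance in starting body condition arose from how dogs were allocated, not from anything the diet did; and starting body condition independently affects the outcome. The pooled gap is confounded — condition on starting body condition.
Adjusting over the population distribution of starting body condition: 0.289·(0.849−0.719) + 0.334·(0.525−0.393) + 0.378·(0.375−0.229) = +0.137.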